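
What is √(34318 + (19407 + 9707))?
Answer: 6*√1762 ≈ 251.86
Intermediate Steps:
√(34318 + (19407 + 9707)) = √(34318 + 29114) = √63432 = 6*√1762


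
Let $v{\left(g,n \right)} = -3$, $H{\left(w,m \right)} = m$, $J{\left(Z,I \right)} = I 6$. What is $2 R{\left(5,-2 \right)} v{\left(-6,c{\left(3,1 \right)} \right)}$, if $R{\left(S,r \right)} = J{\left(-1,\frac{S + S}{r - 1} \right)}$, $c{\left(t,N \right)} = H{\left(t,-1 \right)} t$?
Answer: $120$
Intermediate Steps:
$J{\left(Z,I \right)} = 6 I$
$c{\left(t,N \right)} = - t$
$R{\left(S,r \right)} = \frac{12 S}{-1 + r}$ ($R{\left(S,r \right)} = 6 \frac{S + S}{r - 1} = 6 \frac{2 S}{-1 + r} = \frac{12 S}{-1 + r}$)
$2 R{\left(5,-2 \right)} v{\left(-6,c{\left(3,1 \right)} \right)} = 2 \cdot 12 \cdot 5 \frac{1}{-1 - 2} \left(-3\right) = 2 \cdot 12 \cdot 5 \frac{1}{-3} \left(-3\right) = 2 \cdot 12 \cdot 5 \left(- \frac{1}{3}\right) \left(-3\right) = 2 \left(-20\right) \left(-3\right) = \left(-40\right) \left(-3\right) = 120$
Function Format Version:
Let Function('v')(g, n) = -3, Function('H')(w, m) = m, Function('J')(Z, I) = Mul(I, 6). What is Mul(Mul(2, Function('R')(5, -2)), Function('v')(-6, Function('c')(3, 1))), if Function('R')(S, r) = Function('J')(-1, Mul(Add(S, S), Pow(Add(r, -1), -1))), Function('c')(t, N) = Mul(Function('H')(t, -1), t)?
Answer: 120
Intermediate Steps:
Function('J')(Z, I) = Mul(6, I)
Function('c')(t, N) = Mul(-1, t)
Function('R')(S, r) = Mul(12, S, Pow(Add(-1, r), -1)) (Function('R')(S, r) = Mul(6, Mul(Add(S, S), Pow(Add(r, -1), -1))) = Mul(6, Mul(Mul(2, S), Pow(Add(-1, r), -1))) = Mul(6, Mul(2, S, Pow(Add(-1, r), -1))) = Mul(12, S, Pow(Add(-1, r), -1)))
Mul(Mul(2, Function('R')(5, -2)), Function('v')(-6, Function('c')(3, 1))) = Mul(Mul(2, Mul(12, 5, Pow(Add(-1, -2), -1))), -3) = Mul(Mul(2, Mul(12, 5, Pow(-3, -1))), -3) = Mul(Mul(2, Mul(12, 5, Rational(-1, 3))), -3) = Mul(Mul(2, -20), -3) = Mul(-40, -3) = 120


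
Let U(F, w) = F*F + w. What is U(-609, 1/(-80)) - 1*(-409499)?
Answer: 62430399/80 ≈ 7.8038e+5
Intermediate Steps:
U(F, w) = w + F**2 (U(F, w) = F**2 + w = w + F**2)
U(-609, 1/(-80)) - 1*(-409499) = (1/(-80) + (-609)**2) - 1*(-409499) = (-1/80 + 370881) + 409499 = 29670479/80 + 409499 = 62430399/80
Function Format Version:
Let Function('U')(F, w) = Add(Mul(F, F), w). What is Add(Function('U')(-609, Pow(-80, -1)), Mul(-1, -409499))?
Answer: Rational(62430399, 80) ≈ 7.8038e+5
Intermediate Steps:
Function('U')(F, w) = Add(w, Pow(F, 2)) (Function('U')(F, w) = Add(Pow(F, 2), w) = Add(w, Pow(F, 2)))
Add(Function('U')(-609, Pow(-80, -1)), Mul(-1, -409499)) = Add(Add(Pow(-80, -1), Pow(-609, 2)), Mul(-1, -409499)) = Add(Add(Rational(-1, 80), 370881), 409499) = Add(Rational(29670479, 80), 409499) = Rational(62430399, 80)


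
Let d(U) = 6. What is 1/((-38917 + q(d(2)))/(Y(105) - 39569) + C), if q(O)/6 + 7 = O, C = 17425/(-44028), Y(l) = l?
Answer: 434380248/256510411 ≈ 1.6934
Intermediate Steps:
C = -17425/44028 (C = 17425*(-1/44028) = -17425/44028 ≈ -0.39577)
q(O) = -42 + 6*O
1/((-38917 + q(d(2)))/(Y(105) - 39569) + C) = 1/((-38917 + (-42 + 6*6))/(105 - 39569) - 17425/44028) = 1/((-38917 + (-42 + 36))/(-39464) - 17425/44028) = 1/((-38917 - 6)*(-1/39464) - 17425/44028) = 1/(-38923*(-1/39464) - 17425/44028) = 1/(38923/39464 - 17425/44028) = 1/(256510411/434380248) = 434380248/256510411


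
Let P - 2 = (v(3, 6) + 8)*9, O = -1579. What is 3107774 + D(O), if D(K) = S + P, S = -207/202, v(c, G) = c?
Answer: 627790543/202 ≈ 3.1079e+6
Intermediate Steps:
S = -207/202 (S = -207*1/202 = -207/202 ≈ -1.0248)
P = 101 (P = 2 + (3 + 8)*9 = 2 + 11*9 = 2 + 99 = 101)
D(K) = 20195/202 (D(K) = -207/202 + 101 = 20195/202)
3107774 + D(O) = 3107774 + 20195/202 = 627790543/202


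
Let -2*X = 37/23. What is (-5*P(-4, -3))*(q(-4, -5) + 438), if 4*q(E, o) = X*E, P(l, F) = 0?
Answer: 0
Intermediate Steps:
X = -37/46 (X = -37/(2*23) = -½*37/23 = -37/46 ≈ -0.80435)
q(E, o) = -37*E/184 (q(E, o) = (-37*E/46)/4 = -37*E/184)
(-5*P(-4, -3))*(q(-4, -5) + 438) = (-5*0)*(-37/184*(-4) + 438) = 0*(37/46 + 438) = 0*(20185/46) = 0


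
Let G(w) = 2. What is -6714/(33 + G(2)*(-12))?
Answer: -746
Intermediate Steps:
-6714/(33 + G(2)*(-12)) = -6714/(33 + 2*(-12)) = -6714/(33 - 24) = -6714/9 = -6714*1/9 = -746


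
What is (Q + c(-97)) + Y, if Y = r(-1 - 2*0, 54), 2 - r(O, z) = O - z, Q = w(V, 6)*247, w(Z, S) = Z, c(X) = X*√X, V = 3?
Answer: 798 - 97*I*√97 ≈ 798.0 - 955.34*I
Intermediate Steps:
c(X) = X^(3/2)
Q = 741 (Q = 3*247 = 741)
r(O, z) = 2 + z - O (r(O, z) = 2 - (O - z) = 2 + (z - O) = 2 + z - O)
Y = 57 (Y = 2 + 54 - (-1 - 2*0) = 2 + 54 - (-1 + 0) = 2 + 54 - 1*(-1) = 2 + 54 + 1 = 57)
(Q + c(-97)) + Y = (741 + (-97)^(3/2)) + 57 = (741 - 97*I*√97) + 57 = 798 - 97*I*√97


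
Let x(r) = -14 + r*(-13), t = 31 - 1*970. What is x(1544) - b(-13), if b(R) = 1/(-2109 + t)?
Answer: -61222127/3048 ≈ -20086.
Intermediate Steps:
t = -939 (t = 31 - 970 = -939)
x(r) = -14 - 13*r
b(R) = -1/3048 (b(R) = 1/(-2109 - 939) = 1/(-3048) = -1/3048)
x(1544) - b(-13) = (-14 - 13*1544) - 1*(-1/3048) = (-14 - 20072) + 1/3048 = -20086 + 1/3048 = -61222127/3048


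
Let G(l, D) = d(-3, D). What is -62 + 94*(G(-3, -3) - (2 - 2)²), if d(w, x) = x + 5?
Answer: 126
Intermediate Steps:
d(w, x) = 5 + x
G(l, D) = 5 + D
-62 + 94*(G(-3, -3) - (2 - 2)²) = -62 + 94*((5 - 3) - (2 - 2)²) = -62 + 94*(2 - 1*0²) = -62 + 94*(2 - 1*0) = -62 + 94*(2 + 0) = -62 + 94*2 = -62 + 188 = 126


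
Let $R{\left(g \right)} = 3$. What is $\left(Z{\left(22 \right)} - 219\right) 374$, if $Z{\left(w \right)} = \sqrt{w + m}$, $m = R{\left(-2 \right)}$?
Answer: $-80036$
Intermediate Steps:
$m = 3$
$Z{\left(w \right)} = \sqrt{3 + w}$ ($Z{\left(w \right)} = \sqrt{w + 3} = \sqrt{3 + w}$)
$\left(Z{\left(22 \right)} - 219\right) 374 = \left(\sqrt{3 + 22} - 219\right) 374 = \left(\sqrt{25} - 219\right) 374 = \left(5 - 219\right) 374 = \left(-214\right) 374 = -80036$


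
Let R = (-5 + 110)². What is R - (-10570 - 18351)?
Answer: 39946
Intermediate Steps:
R = 11025 (R = 105² = 11025)
R - (-10570 - 18351) = 11025 - (-10570 - 18351) = 11025 - 1*(-28921) = 11025 + 28921 = 39946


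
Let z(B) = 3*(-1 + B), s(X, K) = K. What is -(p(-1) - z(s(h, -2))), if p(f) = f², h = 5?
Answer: -10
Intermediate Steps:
z(B) = -3 + 3*B
-(p(-1) - z(s(h, -2))) = -((-1)² - (-3 + 3*(-2))) = -(1 - (-3 - 6)) = -(1 - 1*(-9)) = -(1 + 9) = -1*10 = -10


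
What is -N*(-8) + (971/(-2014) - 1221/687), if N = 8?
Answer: 28475127/461206 ≈ 61.741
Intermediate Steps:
-N*(-8) + (971/(-2014) - 1221/687) = -1*8*(-8) + (971/(-2014) - 1221/687) = -8*(-8) + (971*(-1/2014) - 1221*1/687) = 64 + (-971/2014 - 407/229) = 64 - 1042057/461206 = 28475127/461206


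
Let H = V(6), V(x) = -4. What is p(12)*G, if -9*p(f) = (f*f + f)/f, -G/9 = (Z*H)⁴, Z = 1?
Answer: 3328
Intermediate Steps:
H = -4
G = -2304 (G = -9*(1*(-4))⁴ = -9*(-4)⁴ = -9*256 = -2304)
p(f) = -(f + f²)/(9*f) (p(f) = -(f*f + f)/(9*f) = -(f² + f)/(9*f) = -(f + f²)/(9*f))
p(12)*G = (-⅑ - ⅑*12)*(-2304) = (-⅑ - 4/3)*(-2304) = -13/9*(-2304) = 3328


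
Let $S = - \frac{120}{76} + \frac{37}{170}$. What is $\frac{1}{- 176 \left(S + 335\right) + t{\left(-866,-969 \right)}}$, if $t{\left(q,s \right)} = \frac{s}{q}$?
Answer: $- \frac{1398590}{82124214889} \approx -1.703 \cdot 10^{-5}$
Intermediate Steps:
$S = - \frac{4397}{3230}$ ($S = \left(-120\right) \frac{1}{76} + 37 \cdot \frac{1}{170} = - \frac{30}{19} + \frac{37}{170} = - \frac{4397}{3230} \approx -1.3613$)
$\frac{1}{- 176 \left(S + 335\right) + t{\left(-866,-969 \right)}} = \frac{1}{- 176 \left(- \frac{4397}{3230} + 335\right) - \frac{969}{-866}} = \frac{1}{\left(-176\right) \frac{1077653}{3230} - - \frac{969}{866}} = \frac{1}{- \frac{94833464}{1615} + \frac{969}{866}} = \frac{1}{- \frac{82124214889}{1398590}} = - \frac{1398590}{82124214889}$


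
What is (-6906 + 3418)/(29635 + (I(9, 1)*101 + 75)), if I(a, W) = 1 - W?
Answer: -1744/14855 ≈ -0.11740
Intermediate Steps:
(-6906 + 3418)/(29635 + (I(9, 1)*101 + 75)) = (-6906 + 3418)/(29635 + ((1 - 1*1)*101 + 75)) = -3488/(29635 + ((1 - 1)*101 + 75)) = -3488/(29635 + (0*101 + 75)) = -3488/(29635 + (0 + 75)) = -3488/(29635 + 75) = -3488/29710 = -3488*1/29710 = -1744/14855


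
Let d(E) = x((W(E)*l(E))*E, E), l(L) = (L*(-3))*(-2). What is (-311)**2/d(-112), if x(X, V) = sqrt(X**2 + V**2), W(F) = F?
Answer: 96721*sqrt(5664669697)/634443006064 ≈ 0.011474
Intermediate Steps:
l(L) = 6*L (l(L) = -3*L*(-2) = 6*L)
x(X, V) = sqrt(V**2 + X**2)
d(E) = sqrt(E**2 + 36*E**6) (d(E) = sqrt(E**2 + ((E*(6*E))*E)**2) = sqrt(E**2 + ((6*E**2)*E)**2) = sqrt(E**2 + (6*E**3)**2) = sqrt(E**2 + 36*E**6))
(-311)**2/d(-112) = (-311)**2/(sqrt((-112)**2 + 36*(-112)**6)) = 96721/(sqrt(12544 + 36*1973822685184)) = 96721/(sqrt(12544 + 71057616666624)) = 96721/(sqrt(71057616679168)) = 96721/((112*sqrt(5664669697))) = 96721*(sqrt(5664669697)/634443006064) = 96721*sqrt(5664669697)/634443006064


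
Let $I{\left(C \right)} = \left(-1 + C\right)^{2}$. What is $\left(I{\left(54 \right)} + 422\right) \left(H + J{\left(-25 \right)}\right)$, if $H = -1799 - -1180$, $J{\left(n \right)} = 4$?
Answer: $-1987065$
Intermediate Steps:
$H = -619$ ($H = -1799 + 1180 = -619$)
$\left(I{\left(54 \right)} + 422\right) \left(H + J{\left(-25 \right)}\right) = \left(\left(-1 + 54\right)^{2} + 422\right) \left(-619 + 4\right) = \left(53^{2} + 422\right) \left(-615\right) = \left(2809 + 422\right) \left(-615\right) = 3231 \left(-615\right) = -1987065$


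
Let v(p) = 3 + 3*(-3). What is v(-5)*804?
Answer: -4824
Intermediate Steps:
v(p) = -6 (v(p) = 3 - 9 = -6)
v(-5)*804 = -6*804 = -4824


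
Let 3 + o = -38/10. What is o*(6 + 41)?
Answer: -1598/5 ≈ -319.60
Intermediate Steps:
o = -34/5 (o = -3 - 38/10 = -3 - 38*1/10 = -3 - 19/5 = -34/5 ≈ -6.8000)
o*(6 + 41) = -34*(6 + 41)/5 = -34/5*47 = -1598/5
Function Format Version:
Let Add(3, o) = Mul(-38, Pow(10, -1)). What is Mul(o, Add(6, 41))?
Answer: Rational(-1598, 5) ≈ -319.60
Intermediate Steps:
o = Rational(-34, 5) (o = Add(-3, Mul(-38, Pow(10, -1))) = Add(-3, Mul(-38, Rational(1, 10))) = Add(-3, Rational(-19, 5)) = Rational(-34, 5) ≈ -6.8000)
Mul(o, Add(6, 41)) = Mul(Rational(-34, 5), Add(6, 41)) = Mul(Rational(-34, 5), 47) = Rational(-1598, 5)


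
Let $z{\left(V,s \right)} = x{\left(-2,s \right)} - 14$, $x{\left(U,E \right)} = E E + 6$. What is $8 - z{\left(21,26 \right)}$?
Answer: $-660$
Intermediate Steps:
$x{\left(U,E \right)} = 6 + E^{2}$ ($x{\left(U,E \right)} = E^{2} + 6 = 6 + E^{2}$)
$z{\left(V,s \right)} = -8 + s^{2}$ ($z{\left(V,s \right)} = \left(6 + s^{2}\right) - 14 = -8 + s^{2}$)
$8 - z{\left(21,26 \right)} = 8 - \left(-8 + 26^{2}\right) = 8 - \left(-8 + 676\right) = 8 - 668 = -660$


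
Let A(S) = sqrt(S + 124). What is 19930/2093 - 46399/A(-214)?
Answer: 19930/2093 + 46399*I*sqrt(10)/30 ≈ 9.5222 + 4890.9*I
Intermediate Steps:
A(S) = sqrt(124 + S)
19930/2093 - 46399/A(-214) = 19930/2093 - 46399/sqrt(124 - 214) = 19930*(1/2093) - 46399*(-I*sqrt(10)/30) = 19930/2093 - 46399*(-I*sqrt(10)/30) = 19930/2093 - (-46399)*I*sqrt(10)/30 = 19930/2093 + 46399*I*sqrt(10)/30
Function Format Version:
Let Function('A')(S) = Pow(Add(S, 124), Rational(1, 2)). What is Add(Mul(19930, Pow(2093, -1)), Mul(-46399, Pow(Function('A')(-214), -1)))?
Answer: Add(Rational(19930, 2093), Mul(Rational(46399, 30), I, Pow(10, Rational(1, 2)))) ≈ Add(9.5222, Mul(4890.9, I))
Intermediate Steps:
Function('A')(S) = Pow(Add(124, S), Rational(1, 2))
Add(Mul(19930, Pow(2093, -1)), Mul(-46399, Pow(Function('A')(-214), -1))) = Add(Mul(19930, Pow(2093, -1)), Mul(-46399, Pow(Pow(Add(124, -214), Rational(1, 2)), -1))) = Add(Mul(19930, Rational(1, 2093)), Mul(-46399, Pow(Pow(-90, Rational(1, 2)), -1))) = Add(Rational(19930, 2093), Mul(-46399, Pow(Mul(3, I, Pow(10, Rational(1, 2))), -1))) = Add(Rational(19930, 2093), Mul(-46399, Mul(Rational(-1, 30), I, Pow(10, Rational(1, 2))))) = Add(Rational(19930, 2093), Mul(Rational(46399, 30), I, Pow(10, Rational(1, 2))))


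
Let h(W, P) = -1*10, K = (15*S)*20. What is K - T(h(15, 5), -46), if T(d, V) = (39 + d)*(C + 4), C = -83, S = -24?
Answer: -4909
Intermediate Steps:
K = -7200 (K = (15*(-24))*20 = -360*20 = -7200)
h(W, P) = -10
T(d, V) = -3081 - 79*d (T(d, V) = (39 + d)*(-83 + 4) = (39 + d)*(-79) = -3081 - 79*d)
K - T(h(15, 5), -46) = -7200 - (-3081 - 79*(-10)) = -7200 - (-3081 + 790) = -7200 - 1*(-2291) = -7200 + 2291 = -4909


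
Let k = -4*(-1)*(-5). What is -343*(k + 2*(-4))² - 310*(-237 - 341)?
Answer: -89732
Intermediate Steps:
k = -20 (k = 4*(-5) = -20)
-343*(k + 2*(-4))² - 310*(-237 - 341) = -343*(-20 + 2*(-4))² - 310*(-237 - 341) = -343*(-20 - 8)² - 310*(-578) = -343*(-28)² - 1*(-179180) = -343*784 + 179180 = -268912 + 179180 = -89732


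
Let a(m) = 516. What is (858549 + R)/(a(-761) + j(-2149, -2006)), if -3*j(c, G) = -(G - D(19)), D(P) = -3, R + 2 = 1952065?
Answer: -1204548/65 ≈ -18532.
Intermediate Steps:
R = 1952063 (R = -2 + 1952065 = 1952063)
j(c, G) = 1 + G/3 (j(c, G) = -(-1)*(G - 1*(-3))/3 = -(-1)*(G + 3)/3 = -(-1)*(3 + G)/3 = -(-3 - G)/3 = 1 + G/3)
(858549 + R)/(a(-761) + j(-2149, -2006)) = (858549 + 1952063)/(516 + (1 + (⅓)*(-2006))) = 2810612/(516 + (1 - 2006/3)) = 2810612/(516 - 2003/3) = 2810612/(-455/3) = 2810612*(-3/455) = -1204548/65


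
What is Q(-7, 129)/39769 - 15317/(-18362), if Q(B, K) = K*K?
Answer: 914703815/730238378 ≈ 1.2526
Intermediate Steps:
Q(B, K) = K²
Q(-7, 129)/39769 - 15317/(-18362) = 129²/39769 - 15317/(-18362) = 16641*(1/39769) - 15317*(-1/18362) = 16641/39769 + 15317/18362 = 914703815/730238378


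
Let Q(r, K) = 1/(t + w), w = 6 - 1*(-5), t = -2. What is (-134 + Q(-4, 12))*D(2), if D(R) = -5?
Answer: 6025/9 ≈ 669.44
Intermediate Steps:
w = 11 (w = 6 + 5 = 11)
Q(r, K) = ⅑ (Q(r, K) = 1/(-2 + 11) = 1/9 = ⅑)
(-134 + Q(-4, 12))*D(2) = (-134 + ⅑)*(-5) = -1205/9*(-5) = 6025/9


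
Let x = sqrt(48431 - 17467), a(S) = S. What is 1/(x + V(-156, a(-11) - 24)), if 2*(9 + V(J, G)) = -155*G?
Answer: 10814/29111793 - 8*sqrt(7741)/29111793 ≈ 0.00034729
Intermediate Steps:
V(J, G) = -9 - 155*G/2 (V(J, G) = -9 + (-155*G)/2 = -9 - 155*G/2)
x = 2*sqrt(7741) (x = sqrt(30964) = 2*sqrt(7741) ≈ 175.97)
1/(x + V(-156, a(-11) - 24)) = 1/(2*sqrt(7741) + (-9 - 155*(-11 - 24)/2)) = 1/(2*sqrt(7741) + (-9 - 155/2*(-35))) = 1/(2*sqrt(7741) + (-9 + 5425/2)) = 1/(2*sqrt(7741) + 5407/2) = 1/(5407/2 + 2*sqrt(7741))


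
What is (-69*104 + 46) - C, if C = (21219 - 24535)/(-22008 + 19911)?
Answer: -14954926/2097 ≈ -7131.6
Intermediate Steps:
C = 3316/2097 (C = -3316/(-2097) = -3316*(-1/2097) = 3316/2097 ≈ 1.5813)
(-69*104 + 46) - C = (-69*104 + 46) - 1*3316/2097 = (-7176 + 46) - 3316/2097 = -7130 - 3316/2097 = -14954926/2097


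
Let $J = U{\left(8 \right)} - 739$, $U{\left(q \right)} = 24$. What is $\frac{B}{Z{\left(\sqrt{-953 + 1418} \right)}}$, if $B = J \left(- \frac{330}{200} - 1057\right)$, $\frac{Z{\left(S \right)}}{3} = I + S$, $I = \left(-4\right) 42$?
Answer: $- \frac{42388346}{27759} - \frac{3027739 \sqrt{465}}{333108} \approx -1723.0$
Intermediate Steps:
$I = -168$
$J = -715$ ($J = 24 - 739 = -715$)
$Z{\left(S \right)} = -504 + 3 S$ ($Z{\left(S \right)} = 3 \left(-168 + S\right) = -504 + 3 S$)
$B = \frac{3027739}{4}$ ($B = - 715 \left(- \frac{330}{200} - 1057\right) = - 715 \left(\left(-330\right) \frac{1}{200} - 1057\right) = - 715 \left(- \frac{33}{20} - 1057\right) = \left(-715\right) \left(- \frac{21173}{20}\right) = \frac{3027739}{4} \approx 7.5694 \cdot 10^{5}$)
$\frac{B}{Z{\left(\sqrt{-953 + 1418} \right)}} = \frac{3027739}{4 \left(-504 + 3 \sqrt{-953 + 1418}\right)} = \frac{3027739}{4 \left(-504 + 3 \sqrt{465}\right)}$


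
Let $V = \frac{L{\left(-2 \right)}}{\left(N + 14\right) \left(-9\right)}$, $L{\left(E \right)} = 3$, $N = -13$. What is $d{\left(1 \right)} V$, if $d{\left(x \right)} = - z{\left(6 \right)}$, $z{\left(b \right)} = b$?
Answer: $2$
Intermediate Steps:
$d{\left(x \right)} = -6$ ($d{\left(x \right)} = \left(-1\right) 6 = -6$)
$V = - \frac{1}{3}$ ($V = \frac{3}{\left(-13 + 14\right) \left(-9\right)} = \frac{3}{1 \left(-9\right)} = \frac{3}{-9} = 3 \left(- \frac{1}{9}\right) = - \frac{1}{3} \approx -0.33333$)
$d{\left(1 \right)} V = \left(-6\right) \left(- \frac{1}{3}\right) = 2$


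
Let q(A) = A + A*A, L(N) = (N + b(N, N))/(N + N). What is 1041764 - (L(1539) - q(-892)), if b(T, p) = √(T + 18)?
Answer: 3673071/2 - √173/1026 ≈ 1.8365e+6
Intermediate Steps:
b(T, p) = √(18 + T)
L(N) = (N + √(18 + N))/(2*N) (L(N) = (N + √(18 + N))/(N + N) = (N + √(18 + N))/((2*N)) = (N + √(18 + N))*(1/(2*N)) = (N + √(18 + N))/(2*N))
q(A) = A + A²
1041764 - (L(1539) - q(-892)) = 1041764 - ((½)*(1539 + √(18 + 1539))/1539 - (-892)*(1 - 892)) = 1041764 - ((½)*(1/1539)*(1539 + √1557) - (-892)*(-891)) = 1041764 - ((½)*(1/1539)*(1539 + 3*√173) - 1*794772) = 1041764 - ((½ + √173/1026) - 794772) = 1041764 - (-1589543/2 + √173/1026) = 1041764 + (1589543/2 - √173/1026) = 3673071/2 - √173/1026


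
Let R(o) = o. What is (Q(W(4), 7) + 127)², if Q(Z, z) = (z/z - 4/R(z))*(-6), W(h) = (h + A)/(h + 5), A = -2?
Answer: 758641/49 ≈ 15482.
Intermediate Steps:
W(h) = (-2 + h)/(5 + h) (W(h) = (h - 2)/(h + 5) = (-2 + h)/(5 + h))
Q(Z, z) = -6 + 24/z (Q(Z, z) = (z/z - 4/z)*(-6) = (1 - 4/z)*(-6) = -6 + 24/z)
(Q(W(4), 7) + 127)² = ((-6 + 24/7) + 127)² = (-18/7 + 127)² = (871/7)² = 758641/49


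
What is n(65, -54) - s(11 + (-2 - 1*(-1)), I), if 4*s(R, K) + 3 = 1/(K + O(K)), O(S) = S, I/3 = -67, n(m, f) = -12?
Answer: -18089/1608 ≈ -11.249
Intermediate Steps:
I = -201 (I = 3*(-67) = -201)
s(R, K) = -3/4 + 1/(8*K) (s(R, K) = -3/4 + 1/(4*(K + K)) = -3/4 + 1/(4*((2*K))) = -3/4 + (1/(2*K))/4 = -3/4 + 1/(8*K))
n(65, -54) - s(11 + (-2 - 1*(-1)), I) = -12 - (1 - 6*(-201))/(8*(-201)) = -12 - (-1)*(1 + 1206)/(8*201) = -12 - (-1)*1207/(8*201) = -12 - 1*(-1207/1608) = -12 + 1207/1608 = -18089/1608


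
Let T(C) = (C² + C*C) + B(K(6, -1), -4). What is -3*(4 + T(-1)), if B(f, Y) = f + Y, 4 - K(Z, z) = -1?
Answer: -21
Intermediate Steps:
K(Z, z) = 5 (K(Z, z) = 4 - 1*(-1) = 4 + 1 = 5)
B(f, Y) = Y + f
T(C) = 1 + 2*C² (T(C) = (C² + C*C) + (-4 + 5) = (C² + C²) + 1 = 2*C² + 1 = 1 + 2*C²)
-3*(4 + T(-1)) = -3*(4 + (1 + 2*(-1)²)) = -3*(4 + (1 + 2*1)) = -3*(4 + (1 + 2)) = -3*(4 + 3) = -3*7 = -21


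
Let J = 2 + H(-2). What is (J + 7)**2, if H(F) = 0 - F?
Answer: 121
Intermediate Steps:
H(F) = -F
J = 4 (J = 2 - 1*(-2) = 2 + 2 = 4)
(J + 7)**2 = (4 + 7)**2 = 11**2 = 121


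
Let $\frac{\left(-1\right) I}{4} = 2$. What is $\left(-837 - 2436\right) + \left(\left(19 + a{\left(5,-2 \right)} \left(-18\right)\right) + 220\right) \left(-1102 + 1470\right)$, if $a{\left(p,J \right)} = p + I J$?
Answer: $-54425$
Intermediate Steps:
$I = -8$ ($I = \left(-4\right) 2 = -8$)
$a{\left(p,J \right)} = p - 8 J$
$\left(-837 - 2436\right) + \left(\left(19 + a{\left(5,-2 \right)} \left(-18\right)\right) + 220\right) \left(-1102 + 1470\right) = \left(-837 - 2436\right) + \left(\left(19 + \left(5 - -16\right) \left(-18\right)\right) + 220\right) \left(-1102 + 1470\right) = -3273 + \left(\left(19 + \left(5 + 16\right) \left(-18\right)\right) + 220\right) 368 = -3273 + \left(\left(19 + 21 \left(-18\right)\right) + 220\right) 368 = -3273 + \left(\left(19 - 378\right) + 220\right) 368 = -3273 + \left(-359 + 220\right) 368 = -3273 - 51152 = -54425$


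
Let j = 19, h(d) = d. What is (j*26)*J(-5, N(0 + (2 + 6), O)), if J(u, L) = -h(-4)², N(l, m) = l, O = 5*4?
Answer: -7904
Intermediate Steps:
O = 20
J(u, L) = -16 (J(u, L) = -1*(-4)² = -1*16 = -16)
(j*26)*J(-5, N(0 + (2 + 6), O)) = (19*26)*(-16) = 494*(-16) = -7904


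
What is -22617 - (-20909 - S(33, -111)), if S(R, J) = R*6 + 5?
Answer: -1505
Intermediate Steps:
S(R, J) = 5 + 6*R (S(R, J) = 6*R + 5 = 5 + 6*R)
-22617 - (-20909 - S(33, -111)) = -22617 - (-20909 - (5 + 6*33)) = -22617 - (-20909 - (5 + 198)) = -22617 - (-20909 - 1*203) = -22617 - (-20909 - 203) = -22617 - 1*(-21112) = -22617 + 21112 = -1505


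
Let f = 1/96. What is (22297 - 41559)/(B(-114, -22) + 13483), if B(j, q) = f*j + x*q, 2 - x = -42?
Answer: -308192/200221 ≈ -1.5393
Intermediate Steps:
x = 44 (x = 2 - 1*(-42) = 2 + 42 = 44)
f = 1/96 ≈ 0.010417
B(j, q) = 44*q + j/96 (B(j, q) = j/96 + 44*q = 44*q + j/96)
(22297 - 41559)/(B(-114, -22) + 13483) = (22297 - 41559)/((44*(-22) + (1/96)*(-114)) + 13483) = -19262/((-968 - 19/16) + 13483) = -19262/(-15507/16 + 13483) = -19262/200221/16 = -19262*16/200221 = -308192/200221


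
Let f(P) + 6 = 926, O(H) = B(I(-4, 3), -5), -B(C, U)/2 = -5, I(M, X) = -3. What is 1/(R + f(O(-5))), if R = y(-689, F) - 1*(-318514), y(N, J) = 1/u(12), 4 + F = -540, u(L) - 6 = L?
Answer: 18/5749813 ≈ 3.1305e-6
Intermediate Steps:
u(L) = 6 + L
F = -544 (F = -4 - 540 = -544)
B(C, U) = 10 (B(C, U) = -2*(-5) = 10)
y(N, J) = 1/18 (y(N, J) = 1/(6 + 12) = 1/18)
O(H) = 10
f(P) = 920 (f(P) = -6 + 926 = 920)
R = 5733253/18 (R = 1/18 - 1*(-318514) = 1/18 + 318514 = 5733253/18 ≈ 3.1851e+5)
1/(R + f(O(-5))) = 1/(5733253/18 + 920) = 1/(5749813/18) = 18/5749813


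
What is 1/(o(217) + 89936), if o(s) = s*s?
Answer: 1/137025 ≈ 7.2979e-6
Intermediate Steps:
o(s) = s²
1/(o(217) + 89936) = 1/(217² + 89936) = 1/(47089 + 89936) = 1/137025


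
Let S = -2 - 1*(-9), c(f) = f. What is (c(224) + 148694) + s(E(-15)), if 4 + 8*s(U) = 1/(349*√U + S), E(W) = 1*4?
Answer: 839894701/5640 ≈ 1.4892e+5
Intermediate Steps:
E(W) = 4
S = 7 (S = -2 + 9 = 7)
s(U) = -½ + 1/(8*(7 + 349*√U)) (s(U) = -½ + 1/(8*(349*√U + 7)) = -½ + 1/(8*(7 + 349*√U)))
(c(224) + 148694) + s(E(-15)) = (224 + 148694) + (-27 - 1396*√4)/(8*(7 + 349*√4)) = 148918 + (-27 - 1396*2)/(8*(7 + 349*2)) = 148918 + (-27 - 2792)/(8*(7 + 698)) = 148918 + (⅛)*(-2819)/705 = 148918 + (⅛)*(1/705)*(-2819) = 148918 - 2819/5640 = 839894701/5640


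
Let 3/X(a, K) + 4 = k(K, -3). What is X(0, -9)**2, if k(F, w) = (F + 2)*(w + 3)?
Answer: 9/16 ≈ 0.56250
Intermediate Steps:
k(F, w) = (2 + F)*(3 + w)
X(a, K) = -3/4 (X(a, K) = 3/(-4 + (6 + 2*(-3) + 3*K + K*(-3))) = 3/(-4 + (6 - 6 + 3*K - 3*K)) = 3/(-4 + 0) = 3/(-4) = 3*(-1/4) = -3/4)
X(0, -9)**2 = (-3/4)**2 = 9/16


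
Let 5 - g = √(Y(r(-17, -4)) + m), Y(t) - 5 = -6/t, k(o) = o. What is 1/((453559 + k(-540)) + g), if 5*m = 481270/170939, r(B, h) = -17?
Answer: 438823660704/198797650061038307 + √49958638806621/596392950183114921 ≈ 2.2074e-6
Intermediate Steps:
Y(t) = 5 - 6/t
m = 96254/170939 (m = (481270/170939)/5 = (481270*(1/170939))/5 = (⅕)*(481270/170939) = 96254/170939 ≈ 0.56309)
g = 5 - √49958638806621/2905963 (g = 5 - √((5 - 6/(-17)) + 96254/170939) = 5 - √((5 - 6*(-1/17)) + 96254/170939) = 5 - √((5 + 6/17) + 96254/170939) = 5 - √(91/17 + 96254/170939) = 5 - √(17191767/2905963) = 5 - √49958638806621/2905963 ≈ 2.5677)
1/((453559 + k(-540)) + g) = 1/((453559 - 540) + (5 - √49958638806621/2905963)) = 1/(453019 + (5 - √49958638806621/2905963)) = 1/(453024 - √49958638806621/2905963)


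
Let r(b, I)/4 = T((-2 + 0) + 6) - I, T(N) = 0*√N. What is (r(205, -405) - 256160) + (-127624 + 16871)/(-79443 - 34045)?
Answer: -28887124767/113488 ≈ -2.5454e+5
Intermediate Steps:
T(N) = 0
r(b, I) = -4*I (r(b, I) = 4*(0 - I) = 4*(-I) = -4*I)
(r(205, -405) - 256160) + (-127624 + 16871)/(-79443 - 34045) = (-4*(-405) - 256160) + (-127624 + 16871)/(-79443 - 34045) = (1620 - 256160) - 110753/(-113488) = -254540 - 110753*(-1/113488) = -254540 + 110753/113488 = -28887124767/113488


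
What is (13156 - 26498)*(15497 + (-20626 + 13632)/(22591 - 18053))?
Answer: -469093993032/2269 ≈ -2.0674e+8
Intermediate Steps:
(13156 - 26498)*(15497 + (-20626 + 13632)/(22591 - 18053)) = -13342*(15497 - 6994/4538) = -13342*(15497 - 6994*1/4538) = -13342*(15497 - 3497/2269) = -13342*35159196/2269 = -469093993032/2269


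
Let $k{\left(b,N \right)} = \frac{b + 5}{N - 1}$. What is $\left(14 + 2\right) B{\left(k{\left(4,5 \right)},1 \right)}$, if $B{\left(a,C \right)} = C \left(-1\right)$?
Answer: $-16$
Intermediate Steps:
$k{\left(b,N \right)} = \frac{5 + b}{-1 + N}$
$B{\left(a,C \right)} = - C$
$\left(14 + 2\right) B{\left(k{\left(4,5 \right)},1 \right)} = \left(14 + 2\right) \left(\left(-1\right) 1\right) = 16 \left(-1\right) = -16$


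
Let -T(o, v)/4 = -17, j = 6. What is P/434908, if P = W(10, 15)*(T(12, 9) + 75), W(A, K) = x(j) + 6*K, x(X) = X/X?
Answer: 13013/434908 ≈ 0.029921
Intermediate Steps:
x(X) = 1
T(o, v) = 68 (T(o, v) = -4*(-17) = 68)
W(A, K) = 1 + 6*K
P = 13013 (P = (1 + 6*15)*(68 + 75) = (1 + 90)*143 = 91*143 = 13013)
P/434908 = 13013/434908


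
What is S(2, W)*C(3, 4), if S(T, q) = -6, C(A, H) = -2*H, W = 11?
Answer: 48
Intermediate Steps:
S(2, W)*C(3, 4) = -(-12)*4 = -6*(-8) = 48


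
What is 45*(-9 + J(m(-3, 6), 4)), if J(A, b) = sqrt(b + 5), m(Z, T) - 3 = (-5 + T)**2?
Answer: -270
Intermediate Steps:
m(Z, T) = 3 + (-5 + T)**2
J(A, b) = sqrt(5 + b)
45*(-9 + J(m(-3, 6), 4)) = 45*(-9 + sqrt(5 + 4)) = 45*(-9 + sqrt(9)) = 45*(-9 + 3) = 45*(-6) = -270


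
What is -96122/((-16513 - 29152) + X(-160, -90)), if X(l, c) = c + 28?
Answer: 96122/45727 ≈ 2.1021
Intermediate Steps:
X(l, c) = 28 + c
-96122/((-16513 - 29152) + X(-160, -90)) = -96122/((-16513 - 29152) + (28 - 90)) = -96122/(-45665 - 62) = -96122/(-45727) = -96122*(-1/45727) = 96122/45727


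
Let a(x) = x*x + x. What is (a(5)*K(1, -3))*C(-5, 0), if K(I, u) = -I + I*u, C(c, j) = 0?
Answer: 0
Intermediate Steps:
a(x) = x + x² (a(x) = x² + x = x + x²)
(a(5)*K(1, -3))*C(-5, 0) = ((5*(1 + 5))*(1*(-1 - 3)))*0 = ((5*6)*(1*(-4)))*0 = (30*(-4))*0 = -120*0 = 0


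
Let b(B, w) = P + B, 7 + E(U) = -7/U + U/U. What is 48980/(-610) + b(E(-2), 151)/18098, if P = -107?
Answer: -177301367/2207956 ≈ -80.301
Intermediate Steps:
E(U) = -6 - 7/U (E(U) = -7 + (-7/U + U/U) = -7 + (-7/U + 1) = -7 + (1 - 7/U) = -6 - 7/U)
b(B, w) = -107 + B
48980/(-610) + b(E(-2), 151)/18098 = 48980/(-610) + (-107 + (-6 - 7/(-2)))/18098 = 48980*(-1/610) + (-107 + (-6 - 7*(-1/2)))*(1/18098) = -4898/61 + (-107 + (-6 + 7/2))*(1/18098) = -4898/61 + (-107 - 5/2)*(1/18098) = -4898/61 - 219/2*1/18098 = -4898/61 - 219/36196 = -177301367/2207956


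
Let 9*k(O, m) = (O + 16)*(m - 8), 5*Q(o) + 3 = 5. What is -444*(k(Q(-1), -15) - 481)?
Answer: 3482588/15 ≈ 2.3217e+5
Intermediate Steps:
Q(o) = ⅖ (Q(o) = -⅗ + (⅕)*5 = -⅗ + 1 = ⅖)
k(O, m) = (-8 + m)*(16 + O)/9 (k(O, m) = ((O + 16)*(m - 8))/9 = ((16 + O)*(-8 + m))/9 = ((-8 + m)*(16 + O))/9 = (-8 + m)*(16 + O)/9)
-444*(k(Q(-1), -15) - 481) = -444*((-128/9 - 8/9*⅖ + (16/9)*(-15) + (⅑)*(⅖)*(-15)) - 481) = -444*((-128/9 - 16/45 - 80/3 - ⅔) - 481) = -444*(-1886/45 - 481) = -444*(-23531/45) = 3482588/15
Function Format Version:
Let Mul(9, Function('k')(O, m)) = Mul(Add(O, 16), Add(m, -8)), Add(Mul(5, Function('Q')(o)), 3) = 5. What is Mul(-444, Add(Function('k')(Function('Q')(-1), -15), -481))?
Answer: Rational(3482588, 15) ≈ 2.3217e+5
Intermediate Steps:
Function('Q')(o) = Rational(2, 5) (Function('Q')(o) = Add(Rational(-3, 5), Mul(Rational(1, 5), 5)) = Add(Rational(-3, 5), 1) = Rational(2, 5))
Function('k')(O, m) = Mul(Rational(1, 9), Add(-8, m), Add(16, O)) (Function('k')(O, m) = Mul(Rational(1, 9), Mul(Add(O, 16), Add(m, -8))) = Mul(Rational(1, 9), Mul(Add(16, O), Add(-8, m))) = Mul(Rational(1, 9), Mul(Add(-8, m), Add(16, O))) = Mul(Rational(1, 9), Add(-8, m), Add(16, O)))
Mul(-444, Add(Function('k')(Function('Q')(-1), -15), -481)) = Mul(-444, Add(Add(Rational(-128, 9), Mul(Rational(-8, 9), Rational(2, 5)), Mul(Rational(16, 9), -15), Mul(Rational(1, 9), Rational(2, 5), -15)), -481)) = Mul(-444, Add(Add(Rational(-128, 9), Rational(-16, 45), Rational(-80, 3), Rational(-2, 3)), -481)) = Mul(-444, Add(Rational(-1886, 45), -481)) = Mul(-444, Rational(-23531, 45)) = Rational(3482588, 15)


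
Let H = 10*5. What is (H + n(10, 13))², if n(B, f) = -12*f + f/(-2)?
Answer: 50625/4 ≈ 12656.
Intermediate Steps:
n(B, f) = -25*f/2 (n(B, f) = -12*f + f*(-½) = -12*f - f/2 = -25*f/2)
H = 50
(H + n(10, 13))² = (50 - 25/2*13)² = (50 - 325/2)² = (-225/2)² = 50625/4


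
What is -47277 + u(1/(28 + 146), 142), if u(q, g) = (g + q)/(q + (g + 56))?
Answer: -1628809772/34453 ≈ -47276.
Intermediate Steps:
u(q, g) = (g + q)/(56 + g + q) (u(q, g) = (g + q)/(q + (56 + g)) = (g + q)/(56 + g + q))
-47277 + u(1/(28 + 146), 142) = -47277 + (142 + 1/(28 + 146))/(56 + 142 + 1/(28 + 146)) = -47277 + (142 + 1/174)/(56 + 142 + 1/174) = -47277 + (24709/174)/(34453/174) = -47277 + (174/34453)*(24709/174) = -47277 + 24709/34453 = -1628809772/34453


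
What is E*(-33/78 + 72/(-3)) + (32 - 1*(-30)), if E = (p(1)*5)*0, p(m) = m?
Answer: 62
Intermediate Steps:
E = 0 (E = (1*5)*0 = 5*0 = 0)
E*(-33/78 + 72/(-3)) + (32 - 1*(-30)) = 0*(-33/78 + 72/(-3)) + (32 - 1*(-30)) = 0*(-33*1/78 + 72*(-⅓)) + (32 + 30) = 0*(-11/26 - 24) + 62 = 0*(-635/26) + 62 = 0 + 62 = 62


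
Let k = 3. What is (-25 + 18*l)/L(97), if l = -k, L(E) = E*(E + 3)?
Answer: -79/9700 ≈ -0.0081443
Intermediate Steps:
L(E) = E*(3 + E)
l = -3 (l = -1*3 = -3)
(-25 + 18*l)/L(97) = (-25 + 18*(-3))/((97*(3 + 97))) = (-25 - 54)/((97*100)) = -79/9700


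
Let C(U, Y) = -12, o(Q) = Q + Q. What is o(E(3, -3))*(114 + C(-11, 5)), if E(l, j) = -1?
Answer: -204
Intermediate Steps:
o(Q) = 2*Q
o(E(3, -3))*(114 + C(-11, 5)) = (2*(-1))*(114 - 12) = -2*102 = -204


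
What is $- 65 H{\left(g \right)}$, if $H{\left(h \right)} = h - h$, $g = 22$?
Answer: $0$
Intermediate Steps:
$H{\left(h \right)} = 0$
$- 65 H{\left(g \right)} = \left(-65\right) 0 = 0$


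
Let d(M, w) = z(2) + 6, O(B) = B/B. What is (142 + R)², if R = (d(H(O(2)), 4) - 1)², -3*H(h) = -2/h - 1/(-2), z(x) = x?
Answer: 36481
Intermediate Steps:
O(B) = 1
H(h) = -⅙ + 2/(3*h) (H(h) = -(-2/h - 1/(-2))/3 = -(-2/h - 1*(-½))/3 = -(-2/h + ½)/3 = -(½ - 2/h)/3 = -⅙ + 2/(3*h))
d(M, w) = 8 (d(M, w) = 2 + 6 = 8)
R = 49 (R = (8 - 1)² = 7² = 49)
(142 + R)² = (142 + 49)² = 191² = 36481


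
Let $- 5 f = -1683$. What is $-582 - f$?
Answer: $- \frac{4593}{5} \approx -918.6$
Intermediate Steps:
$f = \frac{1683}{5}$ ($f = \left(- \frac{1}{5}\right) \left(-1683\right) = \frac{1683}{5} \approx 336.6$)
$-582 - f = -582 - \frac{1683}{5} = - \frac{4593}{5}$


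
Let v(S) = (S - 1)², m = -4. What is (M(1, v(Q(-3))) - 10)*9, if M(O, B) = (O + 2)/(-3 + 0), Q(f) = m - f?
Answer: -99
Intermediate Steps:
Q(f) = -4 - f
v(S) = (-1 + S)²
M(O, B) = -⅔ - O/3 (M(O, B) = (2 + O)/(-3) = (2 + O)*(-⅓) = -⅔ - O/3)
(M(1, v(Q(-3))) - 10)*9 = ((-⅔ - ⅓*1) - 10)*9 = ((-⅔ - ⅓) - 10)*9 = (-1 - 10)*9 = -11*9 = -99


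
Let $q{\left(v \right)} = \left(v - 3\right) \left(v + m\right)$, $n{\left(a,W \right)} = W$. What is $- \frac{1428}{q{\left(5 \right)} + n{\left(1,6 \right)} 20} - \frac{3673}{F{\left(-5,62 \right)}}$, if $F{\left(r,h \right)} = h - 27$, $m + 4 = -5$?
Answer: $- \frac{16477}{140} \approx -117.69$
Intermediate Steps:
$m = -9$ ($m = -4 - 5 = -9$)
$q{\left(v \right)} = \left(-9 + v\right) \left(-3 + v\right)$ ($q{\left(v \right)} = \left(v - 3\right) \left(v - 9\right) = \left(-3 + v\right) \left(-9 + v\right) = \left(-9 + v\right) \left(-3 + v\right)$)
$F{\left(r,h \right)} = -27 + h$ ($F{\left(r,h \right)} = h - 27 = -27 + h$)
$- \frac{1428}{q{\left(5 \right)} + n{\left(1,6 \right)} 20} - \frac{3673}{F{\left(-5,62 \right)}} = - \frac{1428}{\left(27 + 5^{2} - 60\right) + 6 \cdot 20} - \frac{3673}{-27 + 62} = - \frac{1428}{\left(27 + 25 - 60\right) + 120} - \frac{3673}{35} = - \frac{1428}{-8 + 120} - \frac{3673}{35} = - \frac{1428}{112} - \frac{3673}{35} = \left(-1428\right) \frac{1}{112} - \frac{3673}{35} = - \frac{51}{4} - \frac{3673}{35} = - \frac{16477}{140}$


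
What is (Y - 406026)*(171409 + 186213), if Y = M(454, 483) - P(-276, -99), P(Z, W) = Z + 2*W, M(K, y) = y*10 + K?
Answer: -143144642696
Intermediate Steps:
M(K, y) = K + 10*y (M(K, y) = 10*y + K = K + 10*y)
Y = 5758 (Y = (454 + 10*483) - (-276 + 2*(-99)) = (454 + 4830) - (-276 - 198) = 5284 - 1*(-474) = 5284 + 474 = 5758)
(Y - 406026)*(171409 + 186213) = (5758 - 406026)*(171409 + 186213) = -400268*357622 = -143144642696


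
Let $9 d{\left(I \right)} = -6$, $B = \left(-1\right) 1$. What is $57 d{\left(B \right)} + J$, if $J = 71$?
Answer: $33$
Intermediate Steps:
$B = -1$
$d{\left(I \right)} = - \frac{2}{3}$ ($d{\left(I \right)} = \frac{1}{9} \left(-6\right) = - \frac{2}{3}$)
$57 d{\left(B \right)} + J = 57 \left(- \frac{2}{3}\right) + 71 = -38 + 71 = 33$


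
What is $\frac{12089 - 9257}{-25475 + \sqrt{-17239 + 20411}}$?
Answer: $- \frac{24048400}{216324151} - \frac{1888 \sqrt{793}}{216324151} \approx -0.11141$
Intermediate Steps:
$\frac{12089 - 9257}{-25475 + \sqrt{-17239 + 20411}} = \frac{2832}{-25475 + \sqrt{3172}} = \frac{2832}{-25475 + 2 \sqrt{793}}$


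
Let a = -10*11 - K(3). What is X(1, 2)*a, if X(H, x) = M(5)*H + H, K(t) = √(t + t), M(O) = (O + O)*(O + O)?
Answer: -11110 - 101*√6 ≈ -11357.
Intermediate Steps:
M(O) = 4*O² (M(O) = (2*O)*(2*O) = 4*O²)
K(t) = √2*√t (K(t) = √(2*t) = √2*√t)
X(H, x) = 101*H (X(H, x) = (4*5²)*H + H = (4*25)*H + H = 100*H + H = 101*H)
a = -110 - √6 (a = -10*11 - √2*√3 = -110 - √6 ≈ -112.45)
X(1, 2)*a = (101*1)*(-110 - √6) = 101*(-110 - √6) = -11110 - 101*√6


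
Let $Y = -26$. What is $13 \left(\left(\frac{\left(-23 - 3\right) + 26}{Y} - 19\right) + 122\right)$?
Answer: $1339$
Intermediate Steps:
$13 \left(\left(\frac{\left(-23 - 3\right) + 26}{Y} - 19\right) + 122\right) = 13 \left(\left(\frac{\left(-23 - 3\right) + 26}{-26} - 19\right) + 122\right) = 13 \left(\left(\left(-26 + 26\right) \left(- \frac{1}{26}\right) - 19\right) + 122\right) = 13 \left(\left(0 \left(- \frac{1}{26}\right) - 19\right) + 122\right) = 13 \left(\left(0 - 19\right) + 122\right) = 13 \left(-19 + 122\right) = 13 \cdot 103 = 1339$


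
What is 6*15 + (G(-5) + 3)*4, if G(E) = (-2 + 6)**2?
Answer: 166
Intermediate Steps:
G(E) = 16 (G(E) = 4**2 = 16)
6*15 + (G(-5) + 3)*4 = 6*15 + (16 + 3)*4 = 90 + 19*4 = 90 + 76 = 166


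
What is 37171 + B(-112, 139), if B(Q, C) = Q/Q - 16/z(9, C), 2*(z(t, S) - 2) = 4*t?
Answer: 185856/5 ≈ 37171.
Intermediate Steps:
z(t, S) = 2 + 2*t (z(t, S) = 2 + (4*t)/2 = 2 + 2*t)
B(Q, C) = 1/5 (B(Q, C) = Q/Q - 16/(2 + 2*9) = 1 - 16/(2 + 18) = 1 - 16/20 = 1 - 16*1/20 = 1 - 4/5 = 1/5)
37171 + B(-112, 139) = 37171 + 1/5 = 185856/5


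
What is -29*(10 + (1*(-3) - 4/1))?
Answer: -87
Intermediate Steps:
-29*(10 + (1*(-3) - 4/1)) = -29*(10 + (-3 - 4*1)) = -29*(10 + (-3 - 4)) = -29*(10 - 7) = -29*3 = -87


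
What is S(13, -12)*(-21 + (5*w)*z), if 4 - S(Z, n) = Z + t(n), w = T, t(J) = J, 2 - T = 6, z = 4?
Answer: -303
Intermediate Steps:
T = -4 (T = 2 - 1*6 = 2 - 6 = -4)
w = -4
S(Z, n) = 4 - Z - n (S(Z, n) = 4 - (Z + n) = 4 + (-Z - n) = 4 - Z - n)
S(13, -12)*(-21 + (5*w)*z) = (4 - 1*13 - 1*(-12))*(-21 + (5*(-4))*4) = (4 - 13 + 12)*(-21 - 20*4) = 3*(-21 - 80) = 3*(-101) = -303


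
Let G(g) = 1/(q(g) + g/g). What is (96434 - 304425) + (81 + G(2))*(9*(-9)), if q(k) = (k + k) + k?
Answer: -1501945/7 ≈ -2.1456e+5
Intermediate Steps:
q(k) = 3*k (q(k) = 2*k + k = 3*k)
G(g) = 1/(1 + 3*g) (G(g) = 1/(3*g + g/g) = 1/(3*g + 1) = 1/(1 + 3*g))
(96434 - 304425) + (81 + G(2))*(9*(-9)) = (96434 - 304425) + (81 + 1/(1 + 3*2))*(9*(-9)) = -207991 + (81 + 1/(1 + 6))*(-81) = -207991 + (81 + 1/7)*(-81) = -207991 + (81 + ⅐)*(-81) = -207991 + (568/7)*(-81) = -207991 - 46008/7 = -1501945/7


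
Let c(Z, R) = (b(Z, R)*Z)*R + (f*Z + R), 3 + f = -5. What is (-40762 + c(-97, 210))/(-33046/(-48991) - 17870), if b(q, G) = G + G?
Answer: 105271566854/218859031 ≈ 481.00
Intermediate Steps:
f = -8 (f = -3 - 5 = -8)
b(q, G) = 2*G
c(Z, R) = R - 8*Z + 2*Z*R² (c(Z, R) = ((2*R)*Z)*R + (-8*Z + R) = (2*R*Z)*R + (R - 8*Z) = 2*Z*R² + (R - 8*Z) = R - 8*Z + 2*Z*R²)
(-40762 + c(-97, 210))/(-33046/(-48991) - 17870) = (-40762 + (210 - 8*(-97) + 2*(-97)*210²))/(-33046/(-48991) - 17870) = (-40762 + (210 + 776 + 2*(-97)*44100))/(-33046*(-1/48991) - 17870) = (-40762 + (210 + 776 - 8555400))/(33046/48991 - 17870) = (-40762 - 8554414)/(-875436124/48991) = -8595176*(-48991/875436124) = 105271566854/218859031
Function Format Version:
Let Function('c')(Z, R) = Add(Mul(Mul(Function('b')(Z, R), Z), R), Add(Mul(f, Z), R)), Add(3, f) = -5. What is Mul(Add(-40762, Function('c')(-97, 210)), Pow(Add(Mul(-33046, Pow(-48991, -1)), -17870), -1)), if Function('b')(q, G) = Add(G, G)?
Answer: Rational(105271566854, 218859031) ≈ 481.00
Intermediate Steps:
f = -8 (f = Add(-3, -5) = -8)
Function('b')(q, G) = Mul(2, G)
Function('c')(Z, R) = Add(R, Mul(-8, Z), Mul(2, Z, Pow(R, 2))) (Function('c')(Z, R) = Add(Mul(Mul(Mul(2, R), Z), R), Add(Mul(-8, Z), R)) = Add(Mul(Mul(2, R, Z), R), Add(R, Mul(-8, Z))) = Add(Mul(2, Z, Pow(R, 2)), Add(R, Mul(-8, Z))) = Add(R, Mul(-8, Z), Mul(2, Z, Pow(R, 2))))
Mul(Add(-40762, Function('c')(-97, 210)), Pow(Add(Mul(-33046, Pow(-48991, -1)), -17870), -1)) = Mul(Add(-40762, Add(210, Mul(-8, -97), Mul(2, -97, Pow(210, 2)))), Pow(Add(Mul(-33046, Pow(-48991, -1)), -17870), -1)) = Mul(Add(-40762, Add(210, 776, Mul(2, -97, 44100))), Pow(Add(Mul(-33046, Rational(-1, 48991)), -17870), -1)) = Mul(Add(-40762, Add(210, 776, -8555400)), Pow(Add(Rational(33046, 48991), -17870), -1)) = Mul(Add(-40762, -8554414), Pow(Rational(-875436124, 48991), -1)) = Mul(-8595176, Rational(-48991, 875436124)) = Rational(105271566854, 218859031)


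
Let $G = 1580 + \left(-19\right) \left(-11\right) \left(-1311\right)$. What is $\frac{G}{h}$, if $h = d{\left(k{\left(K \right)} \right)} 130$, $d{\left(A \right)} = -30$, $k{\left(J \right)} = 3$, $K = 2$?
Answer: $\frac{272419}{3900} \approx 69.851$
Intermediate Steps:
$G = -272419$ ($G = 1580 + 209 \left(-1311\right) = 1580 - 273999 = -272419$)
$h = -3900$ ($h = \left(-30\right) 130 = -3900$)
$\frac{G}{h} = - \frac{272419}{-3900} = \left(-272419\right) \left(- \frac{1}{3900}\right) = \frac{272419}{3900}$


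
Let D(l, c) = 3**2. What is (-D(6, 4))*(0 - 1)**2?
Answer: -9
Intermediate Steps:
D(l, c) = 9
(-D(6, 4))*(0 - 1)**2 = (-1*9)*(0 - 1)**2 = -9*(-1)**2 = -9*1 = -9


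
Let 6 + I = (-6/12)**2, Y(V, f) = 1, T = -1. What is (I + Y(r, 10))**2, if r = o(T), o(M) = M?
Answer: 361/16 ≈ 22.563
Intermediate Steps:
r = -1
I = -23/4 (I = -6 + (-6/12)**2 = -6 + (-6*1/12)**2 = -6 + (-1/2)**2 = -6 + 1/4 = -23/4 ≈ -5.7500)
(I + Y(r, 10))**2 = (-23/4 + 1)**2 = (-19/4)**2 = 361/16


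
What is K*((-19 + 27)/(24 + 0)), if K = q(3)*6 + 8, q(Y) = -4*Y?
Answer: -64/3 ≈ -21.333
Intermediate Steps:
K = -64 (K = -4*3*6 + 8 = -12*6 + 8 = -72 + 8 = -64)
K*((-19 + 27)/(24 + 0)) = -64*(-19 + 27)/(24 + 0) = -512/24 = -64*1/3 = -64/3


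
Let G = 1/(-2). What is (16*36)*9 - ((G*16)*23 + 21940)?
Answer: -16572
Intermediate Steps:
G = -½ ≈ -0.50000
(16*36)*9 - ((G*16)*23 + 21940) = (16*36)*9 - (-½*16*23 + 21940) = 576*9 - (-8*23 + 21940) = 5184 - (-184 + 21940) = 5184 - 1*21756 = 5184 - 21756 = -16572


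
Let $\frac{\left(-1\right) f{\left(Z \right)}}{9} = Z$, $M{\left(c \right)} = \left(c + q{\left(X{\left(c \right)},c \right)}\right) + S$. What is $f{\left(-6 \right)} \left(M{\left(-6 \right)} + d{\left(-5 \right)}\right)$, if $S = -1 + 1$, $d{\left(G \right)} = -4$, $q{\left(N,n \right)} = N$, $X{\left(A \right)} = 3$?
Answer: $-378$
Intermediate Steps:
$S = 0$
$M{\left(c \right)} = 3 + c$ ($M{\left(c \right)} = \left(c + 3\right) + 0 = \left(3 + c\right) + 0 = 3 + c$)
$f{\left(Z \right)} = - 9 Z$
$f{\left(-6 \right)} \left(M{\left(-6 \right)} + d{\left(-5 \right)}\right) = \left(-9\right) \left(-6\right) \left(\left(3 - 6\right) - 4\right) = 54 \left(-3 - 4\right) = 54 \left(-7\right) = -378$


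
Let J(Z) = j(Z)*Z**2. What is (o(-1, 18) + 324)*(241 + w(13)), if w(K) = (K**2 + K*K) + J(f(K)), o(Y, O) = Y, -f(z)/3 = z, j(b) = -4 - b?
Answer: 17381922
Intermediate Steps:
f(z) = -3*z
J(Z) = Z**2*(-4 - Z) (J(Z) = (-4 - Z)*Z**2 = Z**2*(-4 - Z))
w(K) = 2*K**2 + 9*K**2*(-4 + 3*K) (w(K) = (K**2 + K*K) + (-3*K)**2*(-4 - (-3)*K) = (K**2 + K**2) + (9*K**2)*(-4 + 3*K) = 2*K**2 + 9*K**2*(-4 + 3*K))
(o(-1, 18) + 324)*(241 + w(13)) = (-1 + 324)*(241 + 13**2*(-34 + 27*13)) = 323*(241 + 169*(-34 + 351)) = 323*(241 + 169*317) = 323*(241 + 53573) = 323*53814 = 17381922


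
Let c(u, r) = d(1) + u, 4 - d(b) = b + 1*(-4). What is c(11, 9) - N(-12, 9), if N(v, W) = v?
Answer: 30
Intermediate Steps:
d(b) = 8 - b (d(b) = 4 - (b + 1*(-4)) = 4 - (b - 4) = 4 - (-4 + b) = 4 + (4 - b) = 8 - b)
c(u, r) = 7 + u (c(u, r) = (8 - 1*1) + u = (8 - 1) + u = 7 + u)
c(11, 9) - N(-12, 9) = (7 + 11) - 1*(-12) = 18 + 12 = 30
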